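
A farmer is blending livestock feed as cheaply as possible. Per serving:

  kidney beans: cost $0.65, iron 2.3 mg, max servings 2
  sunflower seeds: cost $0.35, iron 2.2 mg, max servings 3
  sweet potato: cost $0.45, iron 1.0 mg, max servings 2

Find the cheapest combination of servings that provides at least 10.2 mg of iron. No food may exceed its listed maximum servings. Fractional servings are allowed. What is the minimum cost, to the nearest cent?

$2.07

Cost per mg of iron: sunflower seeds $0.1591, kidney beans $0.2826, sweet potato $0.4500.
Take 3 servings of sunflower seeds: +6.6 mg iron for $1.05 (total $1.05, still need 3.6 mg).
Take 1.565 servings of kidney beans: +3.6 mg iron for $1.02 (total $2.07, still need 0.0 mg).
Greedy by cheapest-per-mg is optimal for a single linear constraint, so the minimum cost is $2.07.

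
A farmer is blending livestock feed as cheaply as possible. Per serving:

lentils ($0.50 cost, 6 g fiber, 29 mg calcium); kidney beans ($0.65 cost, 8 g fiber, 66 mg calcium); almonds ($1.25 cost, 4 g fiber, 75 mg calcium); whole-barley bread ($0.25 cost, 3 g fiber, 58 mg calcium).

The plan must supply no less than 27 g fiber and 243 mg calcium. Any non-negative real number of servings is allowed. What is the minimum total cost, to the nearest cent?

$2.20

The cheapest plan sits at a corner of the feasible region — with two constraints it uses at most two foods.
lentils only: max(27/6, 243/29) = 8.379 servings → $4.19.
kidney beans only: max(27/8, 243/66) = 3.682 servings → $2.39.
almonds only: max(27/4, 243/75) = 6.75 servings → $8.44.
whole-barley bread only: max(27/3, 243/58) = 9 servings → $2.25.
lentils + kidney beans: the both-tight solution has a negative serving — not a feasible corner.
lentils + almonds with both tight: 3.153 servings and 2.021 servings → $4.10.
lentils + whole-barley bread with both tight: 3.207 servings and 2.586 servings → $2.25.
kidney beans + almonds with both tight: 3.134 servings and 0.4821 servings → $2.64.
kidney beans + whole-barley bread with both tight: 3.147 servings and 0.609 servings → $2.20.
almonds + whole-barley bread: intersection lies outside the first quadrant.
So the least-cost plan costs $2.20.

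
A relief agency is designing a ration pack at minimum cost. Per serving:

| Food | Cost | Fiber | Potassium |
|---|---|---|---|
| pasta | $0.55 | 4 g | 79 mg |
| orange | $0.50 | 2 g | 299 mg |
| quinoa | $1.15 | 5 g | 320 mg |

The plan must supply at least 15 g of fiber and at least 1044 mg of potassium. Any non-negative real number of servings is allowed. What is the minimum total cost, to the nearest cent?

Check every corner: each single food scaled to meet both minima, and each pair solved so both constraints bind.
pasta only: max(15/4, 1044/79) = 13.22 servings → $7.27.
orange only: max(15/2, 1044/299) = 7.5 servings → $3.75.
quinoa only: max(15/5, 1044/320) = 3.263 servings → $3.75.
pasta + orange with both tight: 2.309 servings and 2.882 servings → $2.71.
pasta + quinoa: intersection lies outside the first quadrant.
orange + quinoa with both tight: 0.4912 servings and 2.804 servings → $3.47.
So the least-cost plan costs $2.71.

$2.71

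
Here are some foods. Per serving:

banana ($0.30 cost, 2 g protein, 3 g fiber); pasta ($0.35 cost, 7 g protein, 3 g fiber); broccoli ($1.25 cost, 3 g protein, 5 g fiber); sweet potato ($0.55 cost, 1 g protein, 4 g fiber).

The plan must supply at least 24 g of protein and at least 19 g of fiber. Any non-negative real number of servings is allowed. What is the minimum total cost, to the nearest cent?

$2.01

The cheapest plan sits at a corner of the feasible region — with two constraints it uses at most two foods.
banana only: max(24/2, 19/3) = 12 servings → $3.60.
pasta only: max(24/7, 19/3) = 6.333 servings → $2.22.
broccoli only: max(24/3, 19/5) = 8 servings → $10.00.
sweet potato only: max(24/1, 19/4) = 24 servings → $13.20.
banana + pasta with both tight: 4.067 servings and 2.267 servings → $2.01.
banana + broccoli with both targets exact would need a negative amount; discard.
banana + sweet potato: the both-tight solution has a negative serving — not a feasible corner.
pasta + broccoli with both tight: 2.423 servings and 2.346 servings → $3.78.
pasta + sweet potato with both tight: 3.08 servings and 2.44 servings → $2.42.
broccoli + sweet potato: the both-tight solution has a negative serving — not a feasible corner.
So the least-cost plan costs $2.01.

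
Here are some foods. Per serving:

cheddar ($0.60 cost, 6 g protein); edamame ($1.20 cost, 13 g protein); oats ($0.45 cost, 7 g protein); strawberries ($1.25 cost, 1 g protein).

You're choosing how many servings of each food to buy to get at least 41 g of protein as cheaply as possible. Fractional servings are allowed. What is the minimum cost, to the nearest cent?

Cost per g of protein: oats $0.0643, edamame $0.0923, cheddar $0.1000, strawberries $1.2500.
With no serving limits, use only oats: 41 g / 7 g = 5.857 servings × $0.45 = $2.64.

$2.64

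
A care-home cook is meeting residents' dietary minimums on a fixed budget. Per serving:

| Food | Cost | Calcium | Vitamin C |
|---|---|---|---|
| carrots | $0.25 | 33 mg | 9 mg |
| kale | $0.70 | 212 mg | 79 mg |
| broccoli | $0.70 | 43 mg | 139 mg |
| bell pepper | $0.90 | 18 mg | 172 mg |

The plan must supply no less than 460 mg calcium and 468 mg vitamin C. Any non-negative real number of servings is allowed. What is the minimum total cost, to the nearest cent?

$2.86

An LP optimum is at a vertex; with two nutrient constraints at most two foods are used. Check each candidate.
carrots only: max(460/33, 468/9) = 52 servings → $13.00.
kale only: max(460/212, 468/79) = 5.924 servings → $4.15.
broccoli only: max(460/43, 468/139) = 10.7 servings → $7.49.
bell pepper only: max(460/18, 468/172) = 25.56 servings → $23.00.
carrots + kale: intersection lies outside the first quadrant.
carrots + broccoli with both tight: 10.43 servings and 2.691 servings → $4.49.
carrots + bell pepper with both tight: 12.82 servings and 2.05 servings → $5.05.
kale + broccoli with both tight: 1.681 servings and 2.412 servings → $2.86.
kale + bell pepper with both tight: 2.017 servings and 1.794 servings → $3.03.
broccoli + bell pepper: intersection lies outside the first quadrant.
Cheapest feasible corner: $2.86.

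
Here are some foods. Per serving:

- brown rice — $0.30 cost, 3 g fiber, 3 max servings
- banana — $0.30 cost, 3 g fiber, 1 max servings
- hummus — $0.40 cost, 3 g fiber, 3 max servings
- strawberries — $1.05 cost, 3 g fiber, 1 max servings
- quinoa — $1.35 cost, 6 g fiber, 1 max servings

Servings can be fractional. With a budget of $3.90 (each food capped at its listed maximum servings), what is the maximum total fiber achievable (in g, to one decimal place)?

Fiber per dollar: brown rice 10, banana 10, hummus 7.5, quinoa 4.444, strawberries 2.857.
Take 3 servings of brown rice: spends $0.90, +9.0 g fiber (running total 9.0 g).
Take 1 serving of banana: spends $0.30, +3.0 g fiber (running total 12.0 g).
Take 3 servings of hummus: spends $1.20, +9.0 g fiber (running total 21.0 g).
Take 1 serving of quinoa: spends $1.35, +6.0 g fiber (running total 27.0 g).
Take 0.1429 servings of strawberries: spends $0.15, +0.4 g fiber (running total 27.4 g).
Greedy by best ratio exhausts the cost allowance optimally: 27.4 g.

27.4 g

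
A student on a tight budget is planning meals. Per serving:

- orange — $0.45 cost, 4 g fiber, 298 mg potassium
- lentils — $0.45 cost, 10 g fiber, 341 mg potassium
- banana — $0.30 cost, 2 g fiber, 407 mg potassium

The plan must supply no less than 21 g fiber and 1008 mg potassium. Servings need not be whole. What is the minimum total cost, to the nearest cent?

$1.13

For a min-cost LP with two ≥-constraints, a basic feasible solution has at most two positive variables.
orange only: max(21/4, 1008/298) = 5.25 servings → $2.36.
lentils only: max(21/10, 1008/341) = 2.956 servings → $1.33.
banana only: max(21/2, 1008/407) = 10.5 servings → $3.15.
orange + lentils with both tight: 1.806 servings and 1.377 servings → $1.43.
orange + banana with both targets exact would need a negative amount; discard.
lentils + banana with both tight: 1.928 servings and 0.8616 servings → $1.13.
So the least-cost plan costs $1.13.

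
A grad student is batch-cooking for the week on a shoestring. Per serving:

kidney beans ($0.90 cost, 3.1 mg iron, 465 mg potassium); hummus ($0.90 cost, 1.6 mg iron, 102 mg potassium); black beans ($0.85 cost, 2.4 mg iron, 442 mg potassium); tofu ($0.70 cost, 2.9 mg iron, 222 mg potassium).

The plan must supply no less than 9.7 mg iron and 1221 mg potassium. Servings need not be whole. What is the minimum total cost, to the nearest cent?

$2.66

Two binding constraints pin down two serving amounts, so the optimal mix uses at most two foods. The candidates are each food alone (scaled to the tighter of iron/potassium) and each pair with both constraints tight.
kidney beans only: max(9.7/3.1, 1221/465) = 3.129 servings → $2.82.
hummus only: max(9.7/1.6, 1221/102) = 11.97 servings → $10.77.
black beans only: max(9.7/2.4, 1221/442) = 4.042 servings → $3.44.
tofu only: max(9.7/2.9, 1221/222) = 5.5 servings → $3.85.
kidney beans + hummus with both tight: 2.254 servings and 1.696 servings → $3.55.
kidney beans + black beans: intersection lies outside the first quadrant.
kidney beans + tofu with both tight: 2.101 servings and 1.099 servings → $2.66.
hummus + black beans with both tight: 2.935 servings and 2.085 servings → $4.41.
hummus + tofu with both targets exact would need a negative amount; discard.
black beans + tofu with both tight: 1.852 servings and 1.812 servings → $2.84.
The minimum over all feasible corners is $2.66.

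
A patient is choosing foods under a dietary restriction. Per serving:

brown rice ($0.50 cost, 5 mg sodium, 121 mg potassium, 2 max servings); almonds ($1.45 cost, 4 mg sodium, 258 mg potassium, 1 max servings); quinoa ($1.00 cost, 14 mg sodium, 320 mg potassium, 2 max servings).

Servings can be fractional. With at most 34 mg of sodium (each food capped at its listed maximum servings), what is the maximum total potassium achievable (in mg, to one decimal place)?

Potassium per mg sodium: almonds 64.5, brown rice 24.2, quinoa 22.86.
Take 1 serving of almonds: uses 4 mg sodium, +258.0 mg potassium (running total 258.0 mg).
Take 2 servings of brown rice: uses 10 mg sodium, +242.0 mg potassium (running total 500.0 mg).
Take 1.429 servings of quinoa: uses 20 mg sodium, +457.1 mg potassium (running total 957.1 mg).
Filling greedily by potassium-per-mg sodium is optimal for one linear limit, giving 957.1 mg.

957.1 mg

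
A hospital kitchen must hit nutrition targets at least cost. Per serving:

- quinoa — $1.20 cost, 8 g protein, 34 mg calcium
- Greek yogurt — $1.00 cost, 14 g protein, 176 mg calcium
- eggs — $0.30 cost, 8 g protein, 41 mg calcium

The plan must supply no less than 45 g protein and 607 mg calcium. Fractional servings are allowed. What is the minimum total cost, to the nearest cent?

$3.45

quinoa only: max(45/8, 607/34) = 17.85 servings → $21.42.
Greek yogurt only: max(45/14, 607/176) = 3.449 servings → $3.45.
eggs only: max(45/8, 607/41) = 14.8 servings → $4.44.
quinoa + Greek yogurt: the both-tight solution has a negative serving — not a feasible corner.
quinoa + eggs: intersection lies outside the first quadrant.
Greek yogurt + eggs: intersection lies outside the first quadrant.
The minimum over all feasible corners is $3.45.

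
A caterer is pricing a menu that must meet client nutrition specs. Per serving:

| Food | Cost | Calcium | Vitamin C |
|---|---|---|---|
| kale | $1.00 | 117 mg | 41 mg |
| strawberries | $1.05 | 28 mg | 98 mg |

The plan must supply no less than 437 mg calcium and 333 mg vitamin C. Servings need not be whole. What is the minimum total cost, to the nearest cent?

$5.39

With two linear requirements the optimum uses one or two foods; enumerate the corners.
kale only: max(437/117, 333/41) = 8.122 servings → $8.12.
strawberries only: max(437/28, 333/98) = 15.61 servings → $16.39.
kale + strawberries with both tight: 3.247 servings and 2.04 servings → $5.39.
The minimum over all feasible corners is $5.39.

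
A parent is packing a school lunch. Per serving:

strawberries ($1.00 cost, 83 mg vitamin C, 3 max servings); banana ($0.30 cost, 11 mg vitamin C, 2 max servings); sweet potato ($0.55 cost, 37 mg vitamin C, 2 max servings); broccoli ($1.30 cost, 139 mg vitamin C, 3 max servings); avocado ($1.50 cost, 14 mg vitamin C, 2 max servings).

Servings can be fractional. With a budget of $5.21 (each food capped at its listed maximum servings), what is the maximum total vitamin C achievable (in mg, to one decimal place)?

525.7 mg

Vitamin C per dollar: broccoli 106.9, strawberries 83, sweet potato 67.27, banana 36.67, avocado 9.333.
Take 3 servings of broccoli: spends $3.90, +417.0 mg vitamin C (running total 417.0 mg).
Take 1.31 servings of strawberries: spends $1.31, +108.7 mg vitamin C (running total 525.7 mg).
Greedy by best ratio exhausts the cost allowance optimally: 525.7 mg.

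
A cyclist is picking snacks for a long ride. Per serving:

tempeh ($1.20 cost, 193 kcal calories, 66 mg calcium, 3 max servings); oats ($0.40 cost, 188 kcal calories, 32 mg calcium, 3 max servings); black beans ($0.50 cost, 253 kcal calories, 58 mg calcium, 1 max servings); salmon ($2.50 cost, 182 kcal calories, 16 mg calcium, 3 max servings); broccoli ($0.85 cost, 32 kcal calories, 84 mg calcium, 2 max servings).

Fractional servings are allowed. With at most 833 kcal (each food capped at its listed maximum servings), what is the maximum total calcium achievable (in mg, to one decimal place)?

409.6 mg

Calcium per kcal: broccoli 2.625, tempeh 0.342, black beans 0.2292, oats 0.1702, salmon 0.08791.
Take 2 servings of broccoli: uses 64 kcal, +168.0 mg calcium (running total 168.0 mg).
Take 3 servings of tempeh: uses 579 kcal, +198.0 mg calcium (running total 366.0 mg).
Take 0.751 servings of black beans: uses 190 kcal, +43.6 mg calcium (running total 409.6 mg).
Filling greedily by calcium-per-kcal is optimal for one linear limit, giving 409.6 mg.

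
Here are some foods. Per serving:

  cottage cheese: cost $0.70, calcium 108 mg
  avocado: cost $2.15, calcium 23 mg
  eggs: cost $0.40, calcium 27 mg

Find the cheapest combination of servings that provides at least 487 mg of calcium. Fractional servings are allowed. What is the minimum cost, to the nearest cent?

$3.16

Cost per mg of calcium: cottage cheese $0.0065, eggs $0.0148, avocado $0.0935.
With no serving limits, use only cottage cheese: 487 mg / 108 mg = 4.509 servings × $0.70 = $3.16.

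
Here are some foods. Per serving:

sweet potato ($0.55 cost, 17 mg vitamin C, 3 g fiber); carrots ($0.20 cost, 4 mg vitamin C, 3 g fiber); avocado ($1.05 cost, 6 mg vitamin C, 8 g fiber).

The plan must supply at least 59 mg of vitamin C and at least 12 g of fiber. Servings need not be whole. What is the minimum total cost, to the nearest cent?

$1.96

The cheapest plan sits at a corner of the feasible region — with two constraints it uses at most two foods.
sweet potato only: max(59/17, 12/3) = 4 servings → $2.20.
carrots only: max(59/4, 12/3) = 14.75 servings → $2.95.
avocado only: max(59/6, 12/8) = 9.833 servings → $10.32.
sweet potato + carrots with both tight: 3.308 servings and 0.6923 servings → $1.96.
sweet potato + avocado with both tight: 3.39 servings and 0.2288 servings → $2.10.
carrots + avocado with both targets exact would need a negative amount; discard.
So the least-cost plan costs $1.96.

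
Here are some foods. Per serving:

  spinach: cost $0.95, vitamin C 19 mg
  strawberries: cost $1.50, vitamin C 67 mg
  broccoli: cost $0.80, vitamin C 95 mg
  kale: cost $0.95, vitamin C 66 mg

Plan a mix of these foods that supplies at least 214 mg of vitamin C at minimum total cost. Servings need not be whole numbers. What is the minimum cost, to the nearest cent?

$1.80

Cost per mg of vitamin C: broccoli $0.0084, kale $0.0144, strawberries $0.0224, spinach $0.0500.
With no serving limits, use only broccoli: 214 mg / 95 mg = 2.253 servings × $0.80 = $1.80.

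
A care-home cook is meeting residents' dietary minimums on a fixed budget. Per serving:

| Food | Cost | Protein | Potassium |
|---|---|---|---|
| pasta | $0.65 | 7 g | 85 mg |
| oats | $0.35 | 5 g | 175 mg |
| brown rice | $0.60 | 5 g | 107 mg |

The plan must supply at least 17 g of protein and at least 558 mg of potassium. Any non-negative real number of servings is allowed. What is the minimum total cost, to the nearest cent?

This is a tiny linear program; its minimum lies at a vertex of the feasible set. List the vertices and price them.
pasta only: max(17/7, 558/85) = 6.565 servings → $4.27.
oats only: max(17/5, 558/175) = 3.4 servings → $1.19.
brown rice only: max(17/5, 558/107) = 5.215 servings → $3.13.
pasta + oats with both tight: 0.2313 servings and 3.076 servings → $1.23.
pasta + brown rice with both targets exact would need a negative amount; discard.
oats + brown rice with both tight: 2.856 servings and 0.5441 servings → $1.33.
The minimum over all feasible corners is $1.19.

$1.19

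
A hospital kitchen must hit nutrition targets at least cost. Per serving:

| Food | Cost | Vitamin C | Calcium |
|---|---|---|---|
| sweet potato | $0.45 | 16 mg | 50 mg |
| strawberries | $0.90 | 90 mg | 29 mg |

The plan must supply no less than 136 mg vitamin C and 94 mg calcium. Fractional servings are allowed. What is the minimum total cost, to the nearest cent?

A basic optimal solution has at most two foods positive. Try each food alone and each pair with both targets met exactly.
sweet potato only: max(136/16, 94/50) = 8.5 servings → $3.83.
strawberries only: max(136/90, 94/29) = 3.241 servings → $2.92.
sweet potato + strawberries with both tight: 1.119 servings and 1.312 servings → $1.68.
Cheapest feasible corner: $1.68.

$1.68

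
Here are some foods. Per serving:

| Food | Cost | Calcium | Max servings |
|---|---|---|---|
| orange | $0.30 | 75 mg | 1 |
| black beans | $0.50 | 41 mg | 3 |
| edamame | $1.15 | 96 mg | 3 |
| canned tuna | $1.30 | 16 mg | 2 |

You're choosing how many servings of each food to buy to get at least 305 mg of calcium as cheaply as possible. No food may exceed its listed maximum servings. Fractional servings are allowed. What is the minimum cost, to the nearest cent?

$3.06

Cost per mg of calcium: orange $0.0040, edamame $0.0120, black beans $0.0122, canned tuna $0.0813.
Take 1 serving of orange: +75.0 mg calcium for $0.30 (total $0.30, still need 230.0 mg).
Take 2.396 servings of edamame: +230.0 mg calcium for $2.76 (total $3.06, still need 0.0 mg).
Filling from the cheapest source first is optimal under one linear minimum: $3.06.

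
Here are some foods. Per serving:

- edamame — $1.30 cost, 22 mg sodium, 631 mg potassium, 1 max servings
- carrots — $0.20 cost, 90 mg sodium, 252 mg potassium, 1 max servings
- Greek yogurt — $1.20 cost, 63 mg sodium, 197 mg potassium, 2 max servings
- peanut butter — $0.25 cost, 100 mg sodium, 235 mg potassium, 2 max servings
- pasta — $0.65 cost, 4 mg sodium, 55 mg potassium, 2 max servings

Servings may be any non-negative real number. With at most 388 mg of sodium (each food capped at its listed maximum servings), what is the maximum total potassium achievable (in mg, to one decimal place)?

1720.7 mg

Potassium per mg sodium: edamame 28.68, pasta 13.75, Greek yogurt 3.127, carrots 2.8, peanut butter 2.35.
Take 1 serving of edamame: uses 22 mg sodium, +631.0 mg potassium (running total 631.0 mg).
Take 2 servings of pasta: uses 8 mg sodium, +110.0 mg potassium (running total 741.0 mg).
Take 2 servings of Greek yogurt: uses 126 mg sodium, +394.0 mg potassium (running total 1135.0 mg).
Take 1 serving of carrots: uses 90 mg sodium, +252.0 mg potassium (running total 1387.0 mg).
Take 1.42 servings of peanut butter: uses 142 mg sodium, +333.7 mg potassium (running total 1720.7 mg).
Greedy by best ratio exhausts the sodium allowance optimally: 1720.7 mg.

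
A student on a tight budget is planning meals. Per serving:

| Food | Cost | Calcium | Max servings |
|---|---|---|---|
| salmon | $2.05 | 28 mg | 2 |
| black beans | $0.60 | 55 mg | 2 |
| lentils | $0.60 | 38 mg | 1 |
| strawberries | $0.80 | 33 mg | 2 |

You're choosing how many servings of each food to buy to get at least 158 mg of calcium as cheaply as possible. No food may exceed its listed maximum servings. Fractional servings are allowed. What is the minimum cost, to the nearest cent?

Cost per mg of calcium: black beans $0.0109, lentils $0.0158, strawberries $0.0242, salmon $0.0732.
Take 2 servings of black beans: +110.0 mg calcium for $1.20 (total $1.20, still need 48.0 mg).
Take 1 serving of lentils: +38.0 mg calcium for $0.60 (total $1.80, still need 10.0 mg).
Take 0.303 servings of strawberries: +10.0 mg calcium for $0.24 (total $2.04, still need 0.0 mg).
Filling from the cheapest source first is optimal under one linear minimum: $2.04.

$2.04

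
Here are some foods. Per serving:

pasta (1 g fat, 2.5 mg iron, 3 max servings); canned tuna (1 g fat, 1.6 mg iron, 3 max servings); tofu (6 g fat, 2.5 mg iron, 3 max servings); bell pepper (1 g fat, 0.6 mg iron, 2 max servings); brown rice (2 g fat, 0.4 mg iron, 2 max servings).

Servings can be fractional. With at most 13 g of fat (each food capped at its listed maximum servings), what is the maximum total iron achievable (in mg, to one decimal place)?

15.6 mg

Iron per g fat: pasta 2.5, canned tuna 1.6, bell pepper 0.6, tofu 0.4167, brown rice 0.2.
Take 3 servings of pasta: uses 3 g fat, +7.5 mg iron (running total 7.5 mg).
Take 3 servings of canned tuna: uses 3 g fat, +4.8 mg iron (running total 12.3 mg).
Take 2 servings of bell pepper: uses 2 g fat, +1.2 mg iron (running total 13.5 mg).
Take 0.8333 servings of tofu: uses 5 g fat, +2.1 mg iron (running total 15.6 mg).
Filling greedily by iron-per-g fat is optimal for one linear limit, giving 15.6 mg.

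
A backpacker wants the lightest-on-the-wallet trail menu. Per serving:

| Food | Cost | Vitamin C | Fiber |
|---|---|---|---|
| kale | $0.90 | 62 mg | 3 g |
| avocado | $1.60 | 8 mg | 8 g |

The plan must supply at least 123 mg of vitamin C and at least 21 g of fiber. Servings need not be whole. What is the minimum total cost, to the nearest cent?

The cheapest plan sits at a corner of the feasible region — with two constraints it uses at most two foods.
kale only: max(123/62, 21/3) = 7 servings → $6.30.
avocado only: max(123/8, 21/8) = 15.38 servings → $24.60.
kale + avocado with both tight: 1.729 servings and 1.977 servings → $4.72.
So the least-cost plan costs $4.72.

$4.72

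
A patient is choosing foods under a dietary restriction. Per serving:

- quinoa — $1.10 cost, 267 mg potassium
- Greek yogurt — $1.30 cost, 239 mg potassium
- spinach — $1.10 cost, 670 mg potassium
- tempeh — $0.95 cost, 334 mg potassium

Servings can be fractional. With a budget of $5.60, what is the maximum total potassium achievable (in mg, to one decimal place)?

Potassium per dollar: spinach 609.1, tempeh 351.6, quinoa 242.7, Greek yogurt 183.8.
With no serving limits, spend the whole cost allowance on spinach: $5.60 / $1.10 × 670 mg = 3410.9 mg.

3410.9 mg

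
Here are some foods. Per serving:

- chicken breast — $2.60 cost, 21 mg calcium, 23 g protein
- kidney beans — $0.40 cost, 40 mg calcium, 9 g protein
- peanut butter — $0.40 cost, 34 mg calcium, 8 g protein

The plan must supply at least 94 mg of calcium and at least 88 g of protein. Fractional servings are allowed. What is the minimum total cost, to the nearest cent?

$3.91

chicken breast only: max(94/21, 88/23) = 4.476 servings → $11.64.
kidney beans only: max(94/40, 88/9) = 9.778 servings → $3.91.
peanut butter only: max(94/34, 88/8) = 11 servings → $4.40.
chicken breast + kidney beans with both tight: 3.658 servings and 0.4295 servings → $9.68.
chicken breast + peanut butter with both tight: 3.648 servings and 0.5114 servings → $9.69.
kidney beans + peanut butter: the both-tight solution has a negative serving — not a feasible corner.
So the least-cost plan costs $3.91.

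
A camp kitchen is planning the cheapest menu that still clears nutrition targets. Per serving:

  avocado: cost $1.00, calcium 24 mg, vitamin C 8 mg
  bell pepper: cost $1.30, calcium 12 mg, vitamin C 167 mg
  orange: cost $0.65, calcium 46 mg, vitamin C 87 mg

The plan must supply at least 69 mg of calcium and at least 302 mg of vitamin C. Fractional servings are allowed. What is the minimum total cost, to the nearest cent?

avocado only: max(69/24, 302/8) = 37.75 servings → $37.75.
bell pepper only: max(69/12, 302/167) = 5.75 servings → $7.47.
orange only: max(69/46, 302/87) = 3.471 servings → $2.26.
avocado + bell pepper with both tight: 2.019 servings and 1.712 servings → $4.24.
avocado + orange: the both-tight solution has a negative serving — not a feasible corner.
bell pepper + orange with both tight: 1.188 servings and 1.19 servings → $2.32.
Cheapest feasible corner: $2.26.

$2.26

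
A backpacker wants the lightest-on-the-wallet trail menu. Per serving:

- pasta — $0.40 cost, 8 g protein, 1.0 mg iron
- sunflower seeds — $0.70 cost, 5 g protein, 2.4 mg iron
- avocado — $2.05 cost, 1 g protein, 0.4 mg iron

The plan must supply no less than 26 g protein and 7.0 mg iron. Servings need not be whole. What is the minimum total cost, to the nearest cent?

$2.25

With two linear requirements the optimum uses one or two foods; enumerate the corners.
pasta only: max(26/8, 7.0/1.0) = 7 servings → $2.80.
sunflower seeds only: max(26/5, 7.0/2.4) = 5.2 servings → $3.64.
avocado only: max(26/1, 7.0/0.4) = 26 servings → $53.30.
pasta + sunflower seeds with both tight: 1.93 servings and 2.113 servings → $2.25.
pasta + avocado with both tight: 1.545 servings and 13.64 servings → $28.57.
sunflower seeds + avocado: intersection lies outside the first quadrant.
The minimum over all feasible corners is $2.25.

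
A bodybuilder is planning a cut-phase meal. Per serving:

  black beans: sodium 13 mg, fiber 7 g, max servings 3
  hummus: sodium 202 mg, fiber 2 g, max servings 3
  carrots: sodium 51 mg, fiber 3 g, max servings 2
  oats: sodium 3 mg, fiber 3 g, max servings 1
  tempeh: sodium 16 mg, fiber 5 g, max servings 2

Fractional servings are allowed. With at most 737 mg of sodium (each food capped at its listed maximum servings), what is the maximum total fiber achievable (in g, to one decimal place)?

Fiber per mg sodium: oats 1, black beans 0.5385, tempeh 0.3125, carrots 0.05882, hummus 0.009901.
Take 1 serving of oats: uses 3 mg sodium, +3.0 g fiber (running total 3.0 g).
Take 3 servings of black beans: uses 39 mg sodium, +21.0 g fiber (running total 24.0 g).
Take 2 servings of tempeh: uses 32 mg sodium, +10.0 g fiber (running total 34.0 g).
Take 2 servings of carrots: uses 102 mg sodium, +6.0 g fiber (running total 40.0 g).
Take 2.777 servings of hummus: uses 561 mg sodium, +5.6 g fiber (running total 45.6 g).
Filling greedily by fiber-per-mg sodium is optimal for one linear limit, giving 45.6 g.

45.6 g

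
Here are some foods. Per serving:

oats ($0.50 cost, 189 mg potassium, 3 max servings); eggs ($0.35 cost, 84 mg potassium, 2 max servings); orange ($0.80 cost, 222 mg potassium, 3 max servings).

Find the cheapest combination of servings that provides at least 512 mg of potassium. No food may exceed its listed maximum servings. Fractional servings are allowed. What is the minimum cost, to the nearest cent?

Cost per mg of potassium: oats $0.0026, orange $0.0036, eggs $0.0042.
Take 2.709 servings of oats: +512.0 mg potassium for $1.35 (total $1.35, still need 0.0 mg).
Filling from the cheapest source first is optimal under one linear minimum: $1.35.

$1.35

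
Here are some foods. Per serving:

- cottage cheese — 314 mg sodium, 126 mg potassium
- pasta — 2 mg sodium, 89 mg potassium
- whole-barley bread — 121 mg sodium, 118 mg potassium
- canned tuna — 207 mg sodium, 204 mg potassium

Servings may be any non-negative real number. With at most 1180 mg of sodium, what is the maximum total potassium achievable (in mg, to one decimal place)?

Potassium per mg sodium: pasta 44.5, canned tuna 0.9855, whole-barley bread 0.9752, cottage cheese 0.4013.
With no serving limits, spend the whole sodium allowance on pasta: 1180 mg / 2 mg × 89 mg = 52510.0 mg.

52510.0 mg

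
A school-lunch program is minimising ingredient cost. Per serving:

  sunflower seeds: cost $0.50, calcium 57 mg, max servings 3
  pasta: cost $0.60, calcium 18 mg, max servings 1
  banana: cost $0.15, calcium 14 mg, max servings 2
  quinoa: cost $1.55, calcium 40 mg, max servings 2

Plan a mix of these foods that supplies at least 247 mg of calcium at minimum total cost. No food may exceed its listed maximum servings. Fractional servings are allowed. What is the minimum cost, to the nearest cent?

$3.56

Cost per mg of calcium: sunflower seeds $0.0088, banana $0.0107, pasta $0.0333, quinoa $0.0387.
Take 3 servings of sunflower seeds: +171.0 mg calcium for $1.50 (total $1.50, still need 76.0 mg).
Take 2 servings of banana: +28.0 mg calcium for $0.30 (total $1.80, still need 48.0 mg).
Take 1 serving of pasta: +18.0 mg calcium for $0.60 (total $2.40, still need 30.0 mg).
Take 0.75 servings of quinoa: +30.0 mg calcium for $1.16 (total $3.56, still need 0.0 mg).
Greedy by cheapest-per-mg is optimal for a single linear constraint, so the minimum cost is $3.56.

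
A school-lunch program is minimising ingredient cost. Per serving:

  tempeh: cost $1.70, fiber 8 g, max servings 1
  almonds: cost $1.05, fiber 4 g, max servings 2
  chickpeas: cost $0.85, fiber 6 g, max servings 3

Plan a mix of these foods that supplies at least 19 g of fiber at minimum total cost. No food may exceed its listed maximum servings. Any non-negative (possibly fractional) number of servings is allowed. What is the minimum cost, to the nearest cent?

$2.76

Cost per g of fiber: chickpeas $0.1417, tempeh $0.2125, almonds $0.2625.
Take 3 servings of chickpeas: +18.0 g fiber for $2.55 (total $2.55, still need 1.0 g).
Take 0.125 servings of tempeh: +1.0 g fiber for $0.21 (total $2.76, still need 0.0 g).
Greedy by cheapest-per-g is optimal for a single linear constraint, so the minimum cost is $2.76.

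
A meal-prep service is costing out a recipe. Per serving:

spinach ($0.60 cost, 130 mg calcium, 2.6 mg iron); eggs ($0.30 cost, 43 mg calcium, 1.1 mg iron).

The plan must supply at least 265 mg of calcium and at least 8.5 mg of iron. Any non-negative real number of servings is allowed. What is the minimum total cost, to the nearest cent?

The cheapest plan sits at a corner of the feasible region — with two constraints it uses at most two foods.
spinach only: max(265/130, 8.5/2.6) = 3.269 servings → $1.96.
eggs only: max(265/43, 8.5/1.1) = 7.727 servings → $2.32.
spinach + eggs: intersection lies outside the first quadrant.
The minimum over all feasible corners is $1.96.

$1.96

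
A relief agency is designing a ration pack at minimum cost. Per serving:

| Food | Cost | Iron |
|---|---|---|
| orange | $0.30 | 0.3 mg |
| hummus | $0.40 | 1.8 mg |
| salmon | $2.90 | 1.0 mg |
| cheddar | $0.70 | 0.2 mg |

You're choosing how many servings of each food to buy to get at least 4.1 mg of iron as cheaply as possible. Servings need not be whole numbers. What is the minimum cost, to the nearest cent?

Cost per mg of iron: hummus $0.2222, orange $1.0000, salmon $2.9000, cheddar $3.5000.
With no serving limits, use only hummus: 4.1 mg / 1.8 mg = 2.278 servings × $0.40 = $0.91.

$0.91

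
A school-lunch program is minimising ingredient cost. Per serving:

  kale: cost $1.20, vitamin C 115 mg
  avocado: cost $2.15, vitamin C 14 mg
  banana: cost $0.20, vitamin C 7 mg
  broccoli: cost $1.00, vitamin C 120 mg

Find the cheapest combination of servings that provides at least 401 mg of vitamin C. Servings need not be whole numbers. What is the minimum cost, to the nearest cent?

Cost per mg of vitamin C: broccoli $0.0083, kale $0.0104, banana $0.0286, avocado $0.1536.
With no serving limits, use only broccoli: 401 mg / 120 mg = 3.342 servings × $1.00 = $3.34.

$3.34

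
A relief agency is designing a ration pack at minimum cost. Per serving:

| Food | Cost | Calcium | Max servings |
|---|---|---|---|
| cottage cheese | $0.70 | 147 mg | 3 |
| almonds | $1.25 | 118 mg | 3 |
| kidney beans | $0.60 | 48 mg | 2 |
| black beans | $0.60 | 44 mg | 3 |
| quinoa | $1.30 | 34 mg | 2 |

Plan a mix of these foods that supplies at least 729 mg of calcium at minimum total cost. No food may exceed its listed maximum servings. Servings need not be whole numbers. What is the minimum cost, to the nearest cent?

$5.15

Cost per mg of calcium: cottage cheese $0.0048, almonds $0.0106, kidney beans $0.0125, black beans $0.0136, quinoa $0.0382.
Take 3 servings of cottage cheese: +441.0 mg calcium for $2.10 (total $2.10, still need 288.0 mg).
Take 2.441 servings of almonds: +288.0 mg calcium for $3.05 (total $5.15, still need 0.0 mg).
Greedy by cheapest-per-mg is optimal for a single linear constraint, so the minimum cost is $5.15.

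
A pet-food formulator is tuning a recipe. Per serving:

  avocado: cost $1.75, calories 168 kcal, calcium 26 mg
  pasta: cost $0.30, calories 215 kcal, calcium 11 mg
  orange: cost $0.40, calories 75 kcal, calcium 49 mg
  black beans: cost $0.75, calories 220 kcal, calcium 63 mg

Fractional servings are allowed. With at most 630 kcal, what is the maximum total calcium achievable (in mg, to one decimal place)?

411.6 mg

Calcium per kcal: orange 0.6533, black beans 0.2864, avocado 0.1548, pasta 0.05116.
With no serving limits, spend the whole calories allowance on orange: 630 kcal / 75 kcal × 49 mg = 411.6 mg.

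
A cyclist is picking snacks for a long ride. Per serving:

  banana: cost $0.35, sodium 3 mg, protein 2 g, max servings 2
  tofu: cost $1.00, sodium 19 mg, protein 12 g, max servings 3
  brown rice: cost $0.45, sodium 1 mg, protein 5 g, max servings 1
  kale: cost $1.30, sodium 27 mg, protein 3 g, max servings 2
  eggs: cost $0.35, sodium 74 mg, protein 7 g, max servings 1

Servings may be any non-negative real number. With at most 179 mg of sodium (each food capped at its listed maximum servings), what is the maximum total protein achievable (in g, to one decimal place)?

56.8 g

Protein per mg sodium: brown rice 5, banana 0.6667, tofu 0.6316, kale 0.1111, eggs 0.09459.
Take 1 serving of brown rice: uses 1 mg sodium, +5.0 g protein (running total 5.0 g).
Take 2 servings of banana: uses 6 mg sodium, +4.0 g protein (running total 9.0 g).
Take 3 servings of tofu: uses 57 mg sodium, +36.0 g protein (running total 45.0 g).
Take 2 servings of kale: uses 54 mg sodium, +6.0 g protein (running total 51.0 g).
Take 0.8243 servings of eggs: uses 61 mg sodium, +5.8 g protein (running total 56.8 g).
Greedy by best ratio exhausts the sodium allowance optimally: 56.8 g.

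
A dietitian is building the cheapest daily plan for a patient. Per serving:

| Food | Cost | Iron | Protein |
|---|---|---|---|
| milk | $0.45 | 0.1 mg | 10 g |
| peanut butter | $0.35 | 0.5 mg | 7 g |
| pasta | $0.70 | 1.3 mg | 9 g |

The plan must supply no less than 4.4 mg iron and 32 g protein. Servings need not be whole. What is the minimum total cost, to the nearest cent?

The cheapest plan sits at a corner of the feasible region — with two constraints it uses at most two foods.
milk only: max(4.4/0.1, 32/10) = 44 servings → $19.80.
peanut butter only: max(4.4/0.5, 32/7) = 8.8 servings → $3.08.
pasta only: max(4.4/1.3, 32/9) = 3.556 servings → $2.49.
milk + peanut butter: the both-tight solution has a negative serving — not a feasible corner.
milk + pasta with both tight: 0.1653 servings and 3.372 servings → $2.43.
peanut butter + pasta with both tight: 0.4348 servings and 3.217 servings → $2.40.
So the least-cost plan costs $2.40.

$2.40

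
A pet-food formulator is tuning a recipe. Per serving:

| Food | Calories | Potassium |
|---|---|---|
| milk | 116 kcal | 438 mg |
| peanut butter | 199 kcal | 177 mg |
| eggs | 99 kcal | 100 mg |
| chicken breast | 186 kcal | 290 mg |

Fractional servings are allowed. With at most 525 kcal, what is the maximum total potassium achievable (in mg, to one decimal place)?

1982.3 mg

Potassium per kcal: milk 3.776, chicken breast 1.559, eggs 1.01, peanut butter 0.8894.
With no serving limits, spend the whole calories allowance on milk: 525 kcal / 116 kcal × 438 mg = 1982.3 mg.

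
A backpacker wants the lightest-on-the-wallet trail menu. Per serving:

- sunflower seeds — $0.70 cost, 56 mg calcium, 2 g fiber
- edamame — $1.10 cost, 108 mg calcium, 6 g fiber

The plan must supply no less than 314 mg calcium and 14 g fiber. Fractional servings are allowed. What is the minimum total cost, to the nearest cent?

Minimising a linear cost over {calcium ≥ 314, fiber ≥ 14, servings ≥ 0} — the optimum is at a vertex, using one or two foods.
sunflower seeds only: max(314/56, 14/2) = 7 servings → $4.90.
edamame only: max(314/108, 14/6) = 2.907 servings → $3.20.
sunflower seeds + edamame with both tight: 3.1 servings and 1.3 servings → $3.60.
The minimum over all feasible corners is $3.20.

$3.20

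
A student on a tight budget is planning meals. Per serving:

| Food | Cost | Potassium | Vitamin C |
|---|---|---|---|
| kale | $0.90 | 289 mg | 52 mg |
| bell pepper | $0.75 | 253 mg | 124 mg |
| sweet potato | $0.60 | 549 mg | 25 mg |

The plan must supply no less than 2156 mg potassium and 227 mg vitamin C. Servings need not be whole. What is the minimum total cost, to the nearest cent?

$2.90

For a min-cost LP with two ≥-constraints, a basic feasible solution has at most two positive variables.
kale only: max(2156/289, 227/52) = 7.46 servings → $6.71.
bell pepper only: max(2156/253, 227/124) = 8.522 servings → $6.39.
sweet potato only: max(2156/549, 227/25) = 9.08 servings → $5.45.
kale + bell pepper: intersection lies outside the first quadrant.
kale + sweet potato with both tight: 3.317 servings and 2.181 servings → $4.29.
bell pepper + sweet potato with both tight: 1.145 servings and 3.399 servings → $2.90.
So the least-cost plan costs $2.90.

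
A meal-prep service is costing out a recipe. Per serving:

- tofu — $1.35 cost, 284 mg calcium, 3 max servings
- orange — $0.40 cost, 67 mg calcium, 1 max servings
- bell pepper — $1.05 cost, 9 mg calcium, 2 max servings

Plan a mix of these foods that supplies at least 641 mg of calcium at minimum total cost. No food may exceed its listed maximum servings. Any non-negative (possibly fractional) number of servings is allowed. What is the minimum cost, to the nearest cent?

Cost per mg of calcium: tofu $0.0048, orange $0.0060, bell pepper $0.1167.
Take 2.257 servings of tofu: +641.0 mg calcium for $3.05 (total $3.05, still need 0.0 mg).
Filling from the cheapest source first is optimal under one linear minimum: $3.05.

$3.05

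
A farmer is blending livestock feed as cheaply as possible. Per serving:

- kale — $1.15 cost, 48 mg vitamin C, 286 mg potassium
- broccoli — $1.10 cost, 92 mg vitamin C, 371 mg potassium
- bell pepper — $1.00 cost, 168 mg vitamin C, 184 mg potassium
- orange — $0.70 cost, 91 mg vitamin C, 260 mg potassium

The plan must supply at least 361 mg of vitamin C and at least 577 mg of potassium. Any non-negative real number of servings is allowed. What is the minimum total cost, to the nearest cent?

$2.33

At the optimum either one food covers both requirements or two foods hit both targets exactly; no other combination can be cheaper.
kale only: max(361/48, 577/286) = 7.521 servings → $8.65.
broccoli only: max(361/92, 577/371) = 3.924 servings → $4.32.
bell pepper only: max(361/168, 577/184) = 3.136 servings → $3.14.
orange only: max(361/91, 577/260) = 3.967 servings → $2.78.
kale + broccoli: the both-tight solution has a negative serving — not a feasible corner.
kale + bell pepper with both tight: 0.778 servings and 1.927 servings → $2.82.
kale + orange: the both-tight solution has a negative serving — not a feasible corner.
broccoli + bell pepper with both tight: 0.6721 servings and 1.781 servings → $2.52.
broccoli + orange: intersection lies outside the first quadrant.
bell pepper + orange with both tight: 1.535 servings and 1.133 servings → $2.33.
So the least-cost plan costs $2.33.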